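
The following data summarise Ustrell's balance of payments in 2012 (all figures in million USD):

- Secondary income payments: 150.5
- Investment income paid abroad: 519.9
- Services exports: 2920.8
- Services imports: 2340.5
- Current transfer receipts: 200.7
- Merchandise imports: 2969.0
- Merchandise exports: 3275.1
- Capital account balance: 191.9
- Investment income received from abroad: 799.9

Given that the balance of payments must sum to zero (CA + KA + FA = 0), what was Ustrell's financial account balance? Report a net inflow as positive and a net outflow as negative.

-1408.5

Goods balance = 3275.1 - 2969.0 = 306.1
Services balance = 2920.8 - 2340.5 = 580.3
Trade balance (goods + services) = 306.1 + 580.3 = 886.4
Net primary income = 799.9 - 519.9 = 280.0
Net secondary income = 200.7 - 150.5 = 50.2
Current account = 886.4 + 280.0 + 50.2 = 1216.6
Financial account = -(1216.6 + 191.9) = -1408.5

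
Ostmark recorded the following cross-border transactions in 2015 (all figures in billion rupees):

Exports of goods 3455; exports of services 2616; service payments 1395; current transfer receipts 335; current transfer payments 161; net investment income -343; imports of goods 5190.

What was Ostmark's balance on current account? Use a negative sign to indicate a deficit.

Goods balance = 3455 - 5190 = -1735
Services balance = 2616 - 1395 = 1221
Trade balance (goods + services) = -1735 + 1221 = -514
Net primary income = -343
Net secondary income = 335 - 161 = 174
Current account = -514 + (-343) + 174 = -683

-683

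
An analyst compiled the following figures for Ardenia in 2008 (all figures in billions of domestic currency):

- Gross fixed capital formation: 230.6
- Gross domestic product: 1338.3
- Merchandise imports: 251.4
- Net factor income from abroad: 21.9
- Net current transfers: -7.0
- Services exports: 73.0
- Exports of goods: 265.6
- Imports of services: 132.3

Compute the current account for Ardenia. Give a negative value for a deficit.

-30.2

Goods balance = 265.6 - 251.4 = 14.2
Services balance = 73.0 - 132.3 = -59.3
Trade balance (goods + services) = 14.2 + (-59.3) = -45.1
Net primary income = 21.9
Net secondary income = -7.0
Current account = -45.1 + 21.9 + (-7.0) = -30.2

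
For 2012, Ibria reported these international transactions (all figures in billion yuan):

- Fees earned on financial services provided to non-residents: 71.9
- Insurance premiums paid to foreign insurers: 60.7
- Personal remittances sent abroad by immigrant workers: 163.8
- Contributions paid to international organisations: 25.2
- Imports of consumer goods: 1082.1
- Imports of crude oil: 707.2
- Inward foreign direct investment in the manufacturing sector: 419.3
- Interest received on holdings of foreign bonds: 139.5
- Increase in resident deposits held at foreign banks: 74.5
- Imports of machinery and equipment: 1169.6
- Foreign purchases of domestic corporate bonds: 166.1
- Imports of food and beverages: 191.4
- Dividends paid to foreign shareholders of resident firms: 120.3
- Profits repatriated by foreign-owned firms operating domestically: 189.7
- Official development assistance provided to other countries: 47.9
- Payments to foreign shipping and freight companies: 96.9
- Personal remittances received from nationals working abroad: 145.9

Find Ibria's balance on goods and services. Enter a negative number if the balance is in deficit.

-3236.0

Goods: -707.2 - 1082.1 - 191.4 - 1169.6 = -3150.3
Services: 71.9 - 96.9 - 60.7 = -85.7
Trade balance = -3150.3 + (-85.7) = -3236.0
(Excluded from the trade balance — secondary income: personal remittances sent abroad by immigrant workers 163.8, contributions paid to international organisations 25.2, official development assistance provided to other countries 47.9, personal remittances received from nationals working abroad 145.9; financial account: inward foreign direct investment in the manufacturing sector 419.3, increase in resident deposits held at foreign banks 74.5, foreign purchases of domestic corporate bonds 166.1; primary income: interest received on holdings of foreign bonds 139.5, dividends paid to foreign shareholders of resident firms 120.3, profits repatriated by foreign-owned firms operating domestically 189.7.)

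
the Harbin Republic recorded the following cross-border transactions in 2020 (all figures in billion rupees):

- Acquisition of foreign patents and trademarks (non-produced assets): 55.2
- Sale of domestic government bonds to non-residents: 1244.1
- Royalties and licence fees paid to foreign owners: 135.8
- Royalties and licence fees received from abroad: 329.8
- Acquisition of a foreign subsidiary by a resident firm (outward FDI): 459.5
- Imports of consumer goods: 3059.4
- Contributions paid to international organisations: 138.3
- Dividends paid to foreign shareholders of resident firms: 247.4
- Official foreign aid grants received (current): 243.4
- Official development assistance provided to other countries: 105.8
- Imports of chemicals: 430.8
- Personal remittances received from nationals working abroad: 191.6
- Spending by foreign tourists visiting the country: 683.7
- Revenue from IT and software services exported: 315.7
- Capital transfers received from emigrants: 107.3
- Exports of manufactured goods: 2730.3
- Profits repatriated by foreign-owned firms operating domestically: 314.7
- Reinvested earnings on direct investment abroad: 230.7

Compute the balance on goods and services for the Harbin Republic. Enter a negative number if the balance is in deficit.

Goods: 2730.3 - 430.8 - 3059.4 = -759.9
Services: -135.8 + 315.7 + 329.8 + 683.7 = 1193.4
Trade balance = -759.9 + 1193.4 = 433.5
(Excluded from the trade balance — capital account: acquisition of foreign patents and trademarks (non-produced assets) 55.2, capital transfers received from emigrants 107.3; financial account: sale of domestic government bonds to non-residents 1244.1, acquisition of a foreign subsidiary by a resident firm (outward FDI) 459.5; secondary income: contributions paid to international organisations 138.3, official foreign aid grants received (current) 243.4, official development assistance provided to other countries 105.8, personal remittances received from nationals working abroad 191.6; primary income: dividends paid to foreign shareholders of resident firms 247.4, profits repatriated by foreign-owned firms operating domestically 314.7, reinvested earnings on direct investment abroad 230.7.)

433.5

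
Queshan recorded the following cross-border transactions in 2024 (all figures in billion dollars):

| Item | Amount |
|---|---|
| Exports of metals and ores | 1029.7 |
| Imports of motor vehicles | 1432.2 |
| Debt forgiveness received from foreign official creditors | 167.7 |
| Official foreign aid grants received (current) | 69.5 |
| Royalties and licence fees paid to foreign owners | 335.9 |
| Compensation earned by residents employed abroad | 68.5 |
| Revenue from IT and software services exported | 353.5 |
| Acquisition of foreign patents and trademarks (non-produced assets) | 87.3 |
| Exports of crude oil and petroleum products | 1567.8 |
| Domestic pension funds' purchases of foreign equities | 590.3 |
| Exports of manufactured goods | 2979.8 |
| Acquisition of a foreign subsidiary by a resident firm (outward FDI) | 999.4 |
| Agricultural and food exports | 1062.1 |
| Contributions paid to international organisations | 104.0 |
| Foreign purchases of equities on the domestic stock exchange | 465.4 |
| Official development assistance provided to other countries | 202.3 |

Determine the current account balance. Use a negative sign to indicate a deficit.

5056.5

Goods: 2979.8 + 1029.7 - 1432.2 + 1062.1 + 1567.8 = 5207.2
Services: 353.5 - 335.9 = 17.6
Primary income: 68.5
Secondary income: 69.5 - 202.3 - 104.0 = -236.8
Current account = 5207.2 + 17.6 + 68.5 + (-236.8) = 5056.5
(Excluded from the current account — capital account: debt forgiveness received from foreign official creditors 167.7, acquisition of foreign patents and trademarks (non-produced assets) 87.3; financial account: domestic pension funds' purchases of foreign equities 590.3, acquisition of a foreign subsidiary by a resident firm (outward FDI) 999.4, foreign purchases of equities on the domestic stock exchange 465.4.)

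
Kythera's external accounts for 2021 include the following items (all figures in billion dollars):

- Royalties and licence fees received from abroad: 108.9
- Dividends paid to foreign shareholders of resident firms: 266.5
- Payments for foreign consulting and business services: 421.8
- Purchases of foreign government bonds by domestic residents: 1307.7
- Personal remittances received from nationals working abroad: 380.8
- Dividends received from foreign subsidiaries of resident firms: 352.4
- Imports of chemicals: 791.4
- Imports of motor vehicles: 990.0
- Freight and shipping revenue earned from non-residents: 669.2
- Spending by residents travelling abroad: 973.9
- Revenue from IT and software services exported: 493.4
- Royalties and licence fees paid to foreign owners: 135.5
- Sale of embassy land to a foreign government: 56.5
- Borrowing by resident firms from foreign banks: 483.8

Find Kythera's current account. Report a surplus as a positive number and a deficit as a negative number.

-1574.4

Goods: -990.0 - 791.4 = -1781.4
Services: 108.9 - 421.8 - 135.5 + 493.4 + 669.2 - 973.9 = -259.7
Primary income: -266.5 + 352.4 = 85.9
Secondary income: 380.8
Current account = (-1781.4) + (-259.7) + 85.9 + 380.8 = -1574.4
(Excluded from the current account — financial account: purchases of foreign government bonds by domestic residents 1307.7, borrowing by resident firms from foreign banks 483.8; capital account: sale of embassy land to a foreign government 56.5.)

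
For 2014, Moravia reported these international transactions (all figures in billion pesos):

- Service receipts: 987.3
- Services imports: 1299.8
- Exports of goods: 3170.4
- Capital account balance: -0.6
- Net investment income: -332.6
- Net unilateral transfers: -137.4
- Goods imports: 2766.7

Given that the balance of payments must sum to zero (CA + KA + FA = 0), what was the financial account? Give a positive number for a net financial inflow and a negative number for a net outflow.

Goods balance = 3170.4 - 2766.7 = 403.7
Services balance = 987.3 - 1299.8 = -312.5
Trade balance (goods + services) = 403.7 + (-312.5) = 91.2
Net primary income = -332.6
Net secondary income = -137.4
Current account = 91.2 + (-332.6) + (-137.4) = -378.8
Financial account = -(-378.8 + (-0.6)) = 379.4

379.4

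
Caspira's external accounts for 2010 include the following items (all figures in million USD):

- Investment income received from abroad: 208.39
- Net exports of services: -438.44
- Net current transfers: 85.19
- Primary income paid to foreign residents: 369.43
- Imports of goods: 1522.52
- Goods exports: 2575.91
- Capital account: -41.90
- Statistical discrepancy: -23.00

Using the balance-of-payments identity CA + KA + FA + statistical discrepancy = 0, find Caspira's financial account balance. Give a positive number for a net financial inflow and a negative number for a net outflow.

Goods balance = 2575.91 - 1522.52 = 1053.39
Services balance = -438.44
Trade balance (goods + services) = 1053.39 + (-438.44) = 614.95
Net primary income = 208.39 - 369.43 = -161.04
Net secondary income = 85.19
Current account = 614.95 + (-161.04) + 85.19 = 539.10
Financial account = -(539.10 + (-41.90) + (-23.00)) = -474.20

-474.20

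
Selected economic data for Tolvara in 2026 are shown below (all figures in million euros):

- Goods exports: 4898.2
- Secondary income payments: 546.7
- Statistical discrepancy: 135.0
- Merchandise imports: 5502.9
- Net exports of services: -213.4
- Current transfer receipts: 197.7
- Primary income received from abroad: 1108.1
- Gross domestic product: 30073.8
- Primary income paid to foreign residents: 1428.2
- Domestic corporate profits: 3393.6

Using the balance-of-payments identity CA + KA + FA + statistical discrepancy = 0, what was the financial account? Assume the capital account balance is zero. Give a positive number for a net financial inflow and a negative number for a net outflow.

Goods balance = 4898.2 - 5502.9 = -604.7
Services balance = -213.4
Trade balance (goods + services) = -604.7 + (-213.4) = -818.1
Net primary income = 1108.1 - 1428.2 = -320.1
Net secondary income = 197.7 - 546.7 = -349.0
Current account = -818.1 + (-320.1) + (-349.0) = -1487.2
Financial account = -(-1487.2 + 135.0) = 1352.2

1352.2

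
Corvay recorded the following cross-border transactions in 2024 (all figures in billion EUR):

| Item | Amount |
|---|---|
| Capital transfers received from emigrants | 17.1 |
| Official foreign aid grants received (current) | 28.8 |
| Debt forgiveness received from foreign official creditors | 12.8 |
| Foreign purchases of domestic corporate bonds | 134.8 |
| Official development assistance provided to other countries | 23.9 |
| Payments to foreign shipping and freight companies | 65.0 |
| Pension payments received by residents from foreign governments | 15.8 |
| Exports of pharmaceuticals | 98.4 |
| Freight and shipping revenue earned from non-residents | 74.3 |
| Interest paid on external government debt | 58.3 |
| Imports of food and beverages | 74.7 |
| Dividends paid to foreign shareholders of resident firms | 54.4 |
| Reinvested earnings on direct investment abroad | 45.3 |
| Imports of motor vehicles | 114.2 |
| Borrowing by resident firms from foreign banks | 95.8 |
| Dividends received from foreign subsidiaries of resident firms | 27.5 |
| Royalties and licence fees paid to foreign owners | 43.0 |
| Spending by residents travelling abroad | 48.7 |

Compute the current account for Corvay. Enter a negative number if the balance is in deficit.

Goods: -114.2 + 98.4 - 74.7 = -90.5
Services: -48.7 - 43.0 - 65.0 + 74.3 = -82.4
Primary income: -58.3 - 54.4 + 27.5 + 45.3 = -39.9
Secondary income: 28.8 - 23.9 + 15.8 = 20.7
Current account = (-90.5) + (-82.4) + (-39.9) + 20.7 = -192.1
(Excluded from the current account — capital account: capital transfers received from emigrants 17.1, debt forgiveness received from foreign official creditors 12.8; financial account: foreign purchases of domestic corporate bonds 134.8, borrowing by resident firms from foreign banks 95.8.)

-192.1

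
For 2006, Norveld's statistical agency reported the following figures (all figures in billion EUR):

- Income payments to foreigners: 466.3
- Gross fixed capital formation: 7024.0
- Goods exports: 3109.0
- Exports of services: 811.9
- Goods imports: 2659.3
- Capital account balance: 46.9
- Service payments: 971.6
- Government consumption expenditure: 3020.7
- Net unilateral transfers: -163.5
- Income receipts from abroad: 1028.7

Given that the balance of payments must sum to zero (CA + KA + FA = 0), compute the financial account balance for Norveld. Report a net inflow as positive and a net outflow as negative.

-735.8

Goods balance = 3109.0 - 2659.3 = 449.7
Services balance = 811.9 - 971.6 = -159.7
Trade balance (goods + services) = 449.7 + (-159.7) = 290.0
Net primary income = 1028.7 - 466.3 = 562.4
Net secondary income = -163.5
Current account = 290.0 + 562.4 + (-163.5) = 688.9
Financial account = -(688.9 + 46.9) = -735.8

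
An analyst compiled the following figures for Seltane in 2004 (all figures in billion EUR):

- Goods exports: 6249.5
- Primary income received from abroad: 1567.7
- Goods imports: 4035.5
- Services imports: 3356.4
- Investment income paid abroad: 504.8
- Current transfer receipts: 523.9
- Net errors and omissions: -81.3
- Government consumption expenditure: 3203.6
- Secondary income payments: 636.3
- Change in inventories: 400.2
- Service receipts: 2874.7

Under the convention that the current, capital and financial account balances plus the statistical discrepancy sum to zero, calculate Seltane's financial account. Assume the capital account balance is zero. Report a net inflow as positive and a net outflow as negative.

Goods balance = 6249.5 - 4035.5 = 2214.0
Services balance = 2874.7 - 3356.4 = -481.7
Trade balance (goods + services) = 2214.0 + (-481.7) = 1732.3
Net primary income = 1567.7 - 504.8 = 1062.9
Net secondary income = 523.9 - 636.3 = -112.4
Current account = 1732.3 + 1062.9 + (-112.4) = 2682.8
Financial account = -(2682.8 + (-81.3)) = -2601.5

-2601.5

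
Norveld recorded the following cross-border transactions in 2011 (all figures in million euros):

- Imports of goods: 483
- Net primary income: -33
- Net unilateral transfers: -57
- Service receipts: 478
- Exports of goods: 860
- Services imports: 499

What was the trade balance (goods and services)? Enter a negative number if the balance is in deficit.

Goods balance = 860 - 483 = 377
Services balance = 478 - 499 = -21
Trade balance (goods + services) = 377 + (-21) = 356

356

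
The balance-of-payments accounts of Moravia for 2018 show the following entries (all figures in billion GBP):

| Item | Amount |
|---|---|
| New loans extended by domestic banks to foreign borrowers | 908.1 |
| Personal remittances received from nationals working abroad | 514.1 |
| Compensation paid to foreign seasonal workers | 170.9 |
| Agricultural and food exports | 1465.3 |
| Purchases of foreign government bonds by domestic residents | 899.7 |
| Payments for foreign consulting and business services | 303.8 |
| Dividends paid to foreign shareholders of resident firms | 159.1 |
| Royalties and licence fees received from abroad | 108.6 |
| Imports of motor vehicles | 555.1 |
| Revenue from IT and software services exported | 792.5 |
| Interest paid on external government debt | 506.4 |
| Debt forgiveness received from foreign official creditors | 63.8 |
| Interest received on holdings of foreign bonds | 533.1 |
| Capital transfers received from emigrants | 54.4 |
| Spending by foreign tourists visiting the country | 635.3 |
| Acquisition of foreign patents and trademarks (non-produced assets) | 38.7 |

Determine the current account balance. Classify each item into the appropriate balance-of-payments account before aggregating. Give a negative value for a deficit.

Goods: 1465.3 - 555.1 = 910.2
Services: -303.8 + 635.3 + 792.5 + 108.6 = 1232.6
Primary income: -170.9 + 533.1 - 159.1 - 506.4 = -303.3
Secondary income: 514.1
Current account = 910.2 + 1232.6 + (-303.3) + 514.1 = 2353.6
(Excluded from the current account — financial account: new loans extended by domestic banks to foreign borrowers 908.1, purchases of foreign government bonds by domestic residents 899.7; capital account: debt forgiveness received from foreign official creditors 63.8, capital transfers received from emigrants 54.4, acquisition of foreign patents and trademarks (non-produced assets) 38.7.)

2353.6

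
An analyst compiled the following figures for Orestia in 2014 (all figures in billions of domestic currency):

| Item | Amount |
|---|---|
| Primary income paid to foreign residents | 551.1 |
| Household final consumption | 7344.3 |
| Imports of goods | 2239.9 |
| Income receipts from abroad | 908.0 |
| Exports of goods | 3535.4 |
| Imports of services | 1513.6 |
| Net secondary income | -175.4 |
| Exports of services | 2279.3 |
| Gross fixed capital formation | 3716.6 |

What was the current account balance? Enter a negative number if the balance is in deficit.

2242.7

Goods balance = 3535.4 - 2239.9 = 1295.5
Services balance = 2279.3 - 1513.6 = 765.7
Trade balance (goods + services) = 1295.5 + 765.7 = 2061.2
Net primary income = 908.0 - 551.1 = 356.9
Net secondary income = -175.4
Current account = 2061.2 + 356.9 + (-175.4) = 2242.7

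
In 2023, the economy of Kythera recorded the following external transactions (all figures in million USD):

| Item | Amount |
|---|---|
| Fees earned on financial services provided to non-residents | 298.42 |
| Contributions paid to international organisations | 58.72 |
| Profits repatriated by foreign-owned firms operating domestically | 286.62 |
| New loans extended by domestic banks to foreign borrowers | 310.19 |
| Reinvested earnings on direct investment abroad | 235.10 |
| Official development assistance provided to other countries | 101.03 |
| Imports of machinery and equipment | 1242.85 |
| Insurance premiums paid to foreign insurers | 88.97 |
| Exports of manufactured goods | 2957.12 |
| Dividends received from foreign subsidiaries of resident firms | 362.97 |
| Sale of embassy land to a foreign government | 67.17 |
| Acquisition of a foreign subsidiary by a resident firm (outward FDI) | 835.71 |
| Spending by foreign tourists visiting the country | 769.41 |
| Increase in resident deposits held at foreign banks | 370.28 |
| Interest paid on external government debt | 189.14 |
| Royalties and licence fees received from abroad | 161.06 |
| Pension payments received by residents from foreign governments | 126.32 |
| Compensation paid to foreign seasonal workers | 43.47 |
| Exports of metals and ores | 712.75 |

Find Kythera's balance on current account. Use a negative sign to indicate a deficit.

Goods: -1242.85 + 712.75 + 2957.12 = 2427.02
Services: 161.06 + 298.42 + 769.41 - 88.97 = 1139.92
Primary income: -189.14 - 286.62 + 362.97 - 43.47 + 235.10 = 78.84
Secondary income: 126.32 - 101.03 - 58.72 = -33.43
Current account = 2427.02 + 1139.92 + 78.84 + (-33.43) = 3612.35
(Excluded from the current account — financial account: new loans extended by domestic banks to foreign borrowers 310.19, acquisition of a foreign subsidiary by a resident firm (outward FDI) 835.71, increase in resident deposits held at foreign banks 370.28; capital account: sale of embassy land to a foreign government 67.17.)

3612.35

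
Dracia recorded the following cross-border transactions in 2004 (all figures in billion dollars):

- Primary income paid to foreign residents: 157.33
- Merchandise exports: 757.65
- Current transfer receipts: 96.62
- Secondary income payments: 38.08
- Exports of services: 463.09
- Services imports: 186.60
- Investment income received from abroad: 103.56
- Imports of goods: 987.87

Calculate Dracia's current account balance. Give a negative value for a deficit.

Goods balance = 757.65 - 987.87 = -230.22
Services balance = 463.09 - 186.60 = 276.49
Trade balance (goods + services) = -230.22 + 276.49 = 46.27
Net primary income = 103.56 - 157.33 = -53.77
Net secondary income = 96.62 - 38.08 = 58.54
Current account = 46.27 + (-53.77) + 58.54 = 51.04

51.04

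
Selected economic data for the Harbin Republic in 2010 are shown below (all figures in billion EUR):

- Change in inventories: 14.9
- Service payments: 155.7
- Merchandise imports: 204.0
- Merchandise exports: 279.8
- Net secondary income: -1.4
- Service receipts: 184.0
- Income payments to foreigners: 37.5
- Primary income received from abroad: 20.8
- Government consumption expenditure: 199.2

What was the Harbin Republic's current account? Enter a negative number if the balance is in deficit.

86.0

Goods balance = 279.8 - 204.0 = 75.8
Services balance = 184.0 - 155.7 = 28.3
Trade balance (goods + services) = 75.8 + 28.3 = 104.1
Net primary income = 20.8 - 37.5 = -16.7
Net secondary income = -1.4
Current account = 104.1 + (-16.7) + (-1.4) = 86.0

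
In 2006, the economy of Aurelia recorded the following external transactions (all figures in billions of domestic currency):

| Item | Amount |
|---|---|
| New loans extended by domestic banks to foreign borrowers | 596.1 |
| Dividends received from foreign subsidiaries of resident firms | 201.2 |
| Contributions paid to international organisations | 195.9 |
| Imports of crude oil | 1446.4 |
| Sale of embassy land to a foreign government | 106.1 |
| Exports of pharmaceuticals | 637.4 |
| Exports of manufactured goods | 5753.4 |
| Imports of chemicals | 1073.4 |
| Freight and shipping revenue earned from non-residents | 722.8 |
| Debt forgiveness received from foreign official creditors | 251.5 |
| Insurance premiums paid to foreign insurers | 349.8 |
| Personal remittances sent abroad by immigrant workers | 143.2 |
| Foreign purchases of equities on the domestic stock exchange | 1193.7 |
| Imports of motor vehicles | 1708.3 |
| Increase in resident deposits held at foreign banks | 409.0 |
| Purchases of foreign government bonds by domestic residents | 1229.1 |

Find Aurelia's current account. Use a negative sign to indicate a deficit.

Goods: 5753.4 - 1073.4 + 637.4 - 1446.4 - 1708.3 = 2162.7
Services: 722.8 - 349.8 = 373.0
Primary income: 201.2
Secondary income: -143.2 - 195.9 = -339.1
Current account = 2162.7 + 373.0 + 201.2 + (-339.1) = 2397.8
(Excluded from the current account — financial account: new loans extended by domestic banks to foreign borrowers 596.1, foreign purchases of equities on the domestic stock exchange 1193.7, increase in resident deposits held at foreign banks 409.0, purchases of foreign government bonds by domestic residents 1229.1; capital account: sale of embassy land to a foreign government 106.1, debt forgiveness received from foreign official creditors 251.5.)

2397.8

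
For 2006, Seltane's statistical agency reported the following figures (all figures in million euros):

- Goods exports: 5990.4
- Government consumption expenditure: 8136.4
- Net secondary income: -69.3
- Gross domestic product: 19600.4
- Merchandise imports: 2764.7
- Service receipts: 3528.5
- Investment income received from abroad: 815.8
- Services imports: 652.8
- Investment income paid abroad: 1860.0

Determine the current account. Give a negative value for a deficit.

4987.9

Goods balance = 5990.4 - 2764.7 = 3225.7
Services balance = 3528.5 - 652.8 = 2875.7
Trade balance (goods + services) = 3225.7 + 2875.7 = 6101.4
Net primary income = 815.8 - 1860.0 = -1044.2
Net secondary income = -69.3
Current account = 6101.4 + (-1044.2) + (-69.3) = 4987.9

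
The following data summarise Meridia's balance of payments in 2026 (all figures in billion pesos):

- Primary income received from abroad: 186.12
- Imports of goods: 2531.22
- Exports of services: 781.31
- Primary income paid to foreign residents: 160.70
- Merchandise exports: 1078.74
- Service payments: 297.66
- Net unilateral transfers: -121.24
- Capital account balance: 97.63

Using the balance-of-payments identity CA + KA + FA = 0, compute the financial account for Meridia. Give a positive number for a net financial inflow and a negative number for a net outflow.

Goods balance = 1078.74 - 2531.22 = -1452.48
Services balance = 781.31 - 297.66 = 483.65
Trade balance (goods + services) = -1452.48 + 483.65 = -968.83
Net primary income = 186.12 - 160.70 = 25.42
Net secondary income = -121.24
Current account = -968.83 + 25.42 + (-121.24) = -1064.65
Financial account = -(-1064.65 + 97.63) = 967.02

967.02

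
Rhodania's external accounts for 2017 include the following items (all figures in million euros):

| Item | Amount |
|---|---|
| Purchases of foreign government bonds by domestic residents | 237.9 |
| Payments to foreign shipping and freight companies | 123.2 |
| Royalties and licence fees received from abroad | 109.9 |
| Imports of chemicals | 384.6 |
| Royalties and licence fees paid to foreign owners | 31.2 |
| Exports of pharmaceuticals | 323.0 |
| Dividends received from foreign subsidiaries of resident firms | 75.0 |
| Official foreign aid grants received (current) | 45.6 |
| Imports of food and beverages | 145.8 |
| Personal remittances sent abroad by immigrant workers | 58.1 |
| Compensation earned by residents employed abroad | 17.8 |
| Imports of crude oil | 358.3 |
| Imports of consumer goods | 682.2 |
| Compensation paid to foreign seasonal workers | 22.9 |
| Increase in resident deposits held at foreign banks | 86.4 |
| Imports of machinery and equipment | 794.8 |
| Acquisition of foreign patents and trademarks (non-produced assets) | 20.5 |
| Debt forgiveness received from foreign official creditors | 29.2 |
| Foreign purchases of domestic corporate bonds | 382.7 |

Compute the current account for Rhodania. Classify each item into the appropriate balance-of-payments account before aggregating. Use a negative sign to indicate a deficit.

Goods: -384.6 - 145.8 - 682.2 - 358.3 - 794.8 + 323.0 = -2042.7
Services: -31.2 - 123.2 + 109.9 = -44.5
Primary income: -22.9 + 17.8 + 75.0 = 69.9
Secondary income: 45.6 - 58.1 = -12.5
Current account = (-2042.7) + (-44.5) + 69.9 + (-12.5) = -2029.8
(Excluded from the current account — financial account: purchases of foreign government bonds by domestic residents 237.9, increase in resident deposits held at foreign banks 86.4, foreign purchases of domestic corporate bonds 382.7; capital account: acquisition of foreign patents and trademarks (non-produced assets) 20.5, debt forgiveness received from foreign official creditors 29.2.)

-2029.8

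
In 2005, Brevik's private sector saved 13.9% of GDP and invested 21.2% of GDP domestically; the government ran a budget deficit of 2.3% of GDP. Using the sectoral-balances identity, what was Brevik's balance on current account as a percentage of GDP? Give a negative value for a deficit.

-9.6

By the sectoral-balances identity, CA = (S_private - I) + (T - G).
Private balance = 13.9 - 21.2 = -7.3
Government balance (T - G) = -2.3
CA = -7.3 + (-2.3) = -9.6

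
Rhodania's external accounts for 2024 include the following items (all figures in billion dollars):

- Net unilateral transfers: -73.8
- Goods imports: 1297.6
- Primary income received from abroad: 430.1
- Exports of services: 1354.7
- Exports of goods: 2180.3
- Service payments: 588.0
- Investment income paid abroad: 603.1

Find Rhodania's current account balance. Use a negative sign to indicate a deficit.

Goods balance = 2180.3 - 1297.6 = 882.7
Services balance = 1354.7 - 588.0 = 766.7
Trade balance (goods + services) = 882.7 + 766.7 = 1649.4
Net primary income = 430.1 - 603.1 = -173.0
Net secondary income = -73.8
Current account = 1649.4 + (-173.0) + (-73.8) = 1402.6

1402.6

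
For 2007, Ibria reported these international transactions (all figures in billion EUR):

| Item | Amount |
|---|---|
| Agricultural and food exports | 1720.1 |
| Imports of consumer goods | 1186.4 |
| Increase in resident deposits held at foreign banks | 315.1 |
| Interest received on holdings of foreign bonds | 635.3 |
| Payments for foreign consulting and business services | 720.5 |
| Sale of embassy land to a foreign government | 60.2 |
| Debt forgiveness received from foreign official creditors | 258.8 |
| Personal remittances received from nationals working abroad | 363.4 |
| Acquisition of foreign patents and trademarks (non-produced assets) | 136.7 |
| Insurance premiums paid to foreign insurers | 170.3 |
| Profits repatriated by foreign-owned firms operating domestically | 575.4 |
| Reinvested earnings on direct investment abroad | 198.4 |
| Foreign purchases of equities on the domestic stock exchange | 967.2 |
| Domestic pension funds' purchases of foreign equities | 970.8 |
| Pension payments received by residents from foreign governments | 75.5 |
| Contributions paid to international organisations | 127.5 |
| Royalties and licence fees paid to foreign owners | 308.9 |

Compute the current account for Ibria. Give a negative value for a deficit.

Goods: -1186.4 + 1720.1 = 533.7
Services: -720.5 - 170.3 - 308.9 = -1199.7
Primary income: 198.4 + 635.3 - 575.4 = 258.3
Secondary income: 75.5 + 363.4 - 127.5 = 311.4
Current account = 533.7 + (-1199.7) + 258.3 + 311.4 = -96.3
(Excluded from the current account — financial account: increase in resident deposits held at foreign banks 315.1, foreign purchases of equities on the domestic stock exchange 967.2, domestic pension funds' purchases of foreign equities 970.8; capital account: sale of embassy land to a foreign government 60.2, debt forgiveness received from foreign official creditors 258.8, acquisition of foreign patents and trademarks (non-produced assets) 136.7.)

-96.3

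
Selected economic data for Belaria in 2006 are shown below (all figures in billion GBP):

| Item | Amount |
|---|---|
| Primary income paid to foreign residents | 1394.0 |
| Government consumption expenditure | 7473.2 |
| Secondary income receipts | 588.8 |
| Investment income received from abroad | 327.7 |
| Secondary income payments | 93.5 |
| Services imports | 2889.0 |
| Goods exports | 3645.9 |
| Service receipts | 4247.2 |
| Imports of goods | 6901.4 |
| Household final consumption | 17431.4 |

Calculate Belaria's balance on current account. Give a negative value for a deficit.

-2468.3

Goods balance = 3645.9 - 6901.4 = -3255.5
Services balance = 4247.2 - 2889.0 = 1358.2
Trade balance (goods + services) = -3255.5 + 1358.2 = -1897.3
Net primary income = 327.7 - 1394.0 = -1066.3
Net secondary income = 588.8 - 93.5 = 495.3
Current account = -1897.3 + (-1066.3) + 495.3 = -2468.3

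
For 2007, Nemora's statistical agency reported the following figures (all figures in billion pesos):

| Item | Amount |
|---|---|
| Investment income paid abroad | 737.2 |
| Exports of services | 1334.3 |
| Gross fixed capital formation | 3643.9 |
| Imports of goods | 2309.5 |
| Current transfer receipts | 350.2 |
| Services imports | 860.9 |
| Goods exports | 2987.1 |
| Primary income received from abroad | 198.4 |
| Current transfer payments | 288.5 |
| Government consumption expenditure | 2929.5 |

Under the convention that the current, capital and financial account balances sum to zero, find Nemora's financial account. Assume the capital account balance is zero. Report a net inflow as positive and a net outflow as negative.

Goods balance = 2987.1 - 2309.5 = 677.6
Services balance = 1334.3 - 860.9 = 473.4
Trade balance (goods + services) = 677.6 + 473.4 = 1151.0
Net primary income = 198.4 - 737.2 = -538.8
Net secondary income = 350.2 - 288.5 = 61.7
Current account = 1151.0 + (-538.8) + 61.7 = 673.9
Financial account = -(673.9) = -673.9

-673.9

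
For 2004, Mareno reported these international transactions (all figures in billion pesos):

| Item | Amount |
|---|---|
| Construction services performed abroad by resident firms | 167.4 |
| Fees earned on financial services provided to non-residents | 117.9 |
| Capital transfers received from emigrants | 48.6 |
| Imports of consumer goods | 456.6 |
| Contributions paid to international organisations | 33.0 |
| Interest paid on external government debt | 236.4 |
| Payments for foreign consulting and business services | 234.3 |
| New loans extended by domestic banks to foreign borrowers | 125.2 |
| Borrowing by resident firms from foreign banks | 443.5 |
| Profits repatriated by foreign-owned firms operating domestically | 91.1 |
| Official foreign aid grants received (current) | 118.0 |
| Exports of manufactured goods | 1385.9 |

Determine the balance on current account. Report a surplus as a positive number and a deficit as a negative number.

Goods: -456.6 + 1385.9 = 929.3
Services: 117.9 + 167.4 - 234.3 = 51.0
Primary income: -91.1 - 236.4 = -327.5
Secondary income: 118.0 - 33.0 = 85.0
Current account = 929.3 + 51.0 + (-327.5) + 85.0 = 737.8
(Excluded from the current account — capital account: capital transfers received from emigrants 48.6; financial account: new loans extended by domestic banks to foreign borrowers 125.2, borrowing by resident firms from foreign banks 443.5.)

737.8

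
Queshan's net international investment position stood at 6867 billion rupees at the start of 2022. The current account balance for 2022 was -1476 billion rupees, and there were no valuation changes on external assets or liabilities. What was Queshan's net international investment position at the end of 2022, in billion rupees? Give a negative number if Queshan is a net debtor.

5391

With no valuation effects, change in NIIP = current account = -1476
End-of-year NIIP = 6867 + (-1476) = 5391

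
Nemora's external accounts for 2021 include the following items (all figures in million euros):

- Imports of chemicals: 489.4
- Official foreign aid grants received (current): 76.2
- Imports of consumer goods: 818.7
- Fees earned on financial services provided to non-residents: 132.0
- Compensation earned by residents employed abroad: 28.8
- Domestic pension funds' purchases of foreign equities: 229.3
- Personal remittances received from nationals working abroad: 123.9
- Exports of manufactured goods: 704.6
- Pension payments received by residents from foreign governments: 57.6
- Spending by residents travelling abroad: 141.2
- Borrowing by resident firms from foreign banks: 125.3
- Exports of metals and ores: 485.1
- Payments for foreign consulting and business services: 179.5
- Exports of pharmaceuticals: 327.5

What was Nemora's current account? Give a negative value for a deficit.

306.9

Goods: 327.5 + 485.1 - 489.4 - 818.7 + 704.6 = 209.1
Services: 132.0 - 179.5 - 141.2 = -188.7
Primary income: 28.8
Secondary income: 76.2 + 57.6 + 123.9 = 257.7
Current account = 209.1 + (-188.7) + 28.8 + 257.7 = 306.9
(Excluded from the current account — financial account: domestic pension funds' purchases of foreign equities 229.3, borrowing by resident firms from foreign banks 125.3.)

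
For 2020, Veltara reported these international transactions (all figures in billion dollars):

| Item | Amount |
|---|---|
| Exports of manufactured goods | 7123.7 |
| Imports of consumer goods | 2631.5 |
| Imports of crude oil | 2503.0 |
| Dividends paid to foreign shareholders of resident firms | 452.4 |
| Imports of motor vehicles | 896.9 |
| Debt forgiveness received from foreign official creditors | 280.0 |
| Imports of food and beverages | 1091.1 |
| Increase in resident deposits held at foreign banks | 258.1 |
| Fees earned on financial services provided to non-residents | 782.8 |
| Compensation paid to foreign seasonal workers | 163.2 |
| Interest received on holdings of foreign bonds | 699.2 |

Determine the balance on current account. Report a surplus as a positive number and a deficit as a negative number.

Goods: -2631.5 + 7123.7 - 2503.0 - 896.9 - 1091.1 = 1.2
Services: 782.8
Primary income: -452.4 - 163.2 + 699.2 = 83.6
Current account = 1.2 + 782.8 + 83.6 = 867.6
(Excluded from the current account — capital account: debt forgiveness received from foreign official creditors 280.0; financial account: increase in resident deposits held at foreign banks 258.1.)

867.6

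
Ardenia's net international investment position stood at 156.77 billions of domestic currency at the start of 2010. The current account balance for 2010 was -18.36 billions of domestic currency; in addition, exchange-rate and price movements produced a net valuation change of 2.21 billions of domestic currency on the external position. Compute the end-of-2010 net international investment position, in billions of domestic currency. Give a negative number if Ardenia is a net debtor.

140.62

Change in NIIP = current account + net valuation change = -18.36 + 2.21 = -16.15
End-of-year NIIP = 156.77 + (-16.15) = 140.62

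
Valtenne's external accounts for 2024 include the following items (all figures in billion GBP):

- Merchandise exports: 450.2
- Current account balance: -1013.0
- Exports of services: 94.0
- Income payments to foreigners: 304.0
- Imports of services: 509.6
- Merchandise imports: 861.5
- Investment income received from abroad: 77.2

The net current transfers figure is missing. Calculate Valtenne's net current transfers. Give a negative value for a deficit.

Current account = goods balance + services balance + net primary income + net secondary income
Sum of the known components = -1053.7
Net current transfers = CA - (known components) = -1013.0 - (-1053.7) = 40.7

40.7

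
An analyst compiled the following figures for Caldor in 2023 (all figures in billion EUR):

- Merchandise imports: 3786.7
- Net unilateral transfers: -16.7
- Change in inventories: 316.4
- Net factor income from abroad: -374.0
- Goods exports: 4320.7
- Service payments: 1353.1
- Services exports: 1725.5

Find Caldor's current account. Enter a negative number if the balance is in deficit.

515.7

Goods balance = 4320.7 - 3786.7 = 534.0
Services balance = 1725.5 - 1353.1 = 372.4
Trade balance (goods + services) = 534.0 + 372.4 = 906.4
Net primary income = -374.0
Net secondary income = -16.7
Current account = 906.4 + (-374.0) + (-16.7) = 515.7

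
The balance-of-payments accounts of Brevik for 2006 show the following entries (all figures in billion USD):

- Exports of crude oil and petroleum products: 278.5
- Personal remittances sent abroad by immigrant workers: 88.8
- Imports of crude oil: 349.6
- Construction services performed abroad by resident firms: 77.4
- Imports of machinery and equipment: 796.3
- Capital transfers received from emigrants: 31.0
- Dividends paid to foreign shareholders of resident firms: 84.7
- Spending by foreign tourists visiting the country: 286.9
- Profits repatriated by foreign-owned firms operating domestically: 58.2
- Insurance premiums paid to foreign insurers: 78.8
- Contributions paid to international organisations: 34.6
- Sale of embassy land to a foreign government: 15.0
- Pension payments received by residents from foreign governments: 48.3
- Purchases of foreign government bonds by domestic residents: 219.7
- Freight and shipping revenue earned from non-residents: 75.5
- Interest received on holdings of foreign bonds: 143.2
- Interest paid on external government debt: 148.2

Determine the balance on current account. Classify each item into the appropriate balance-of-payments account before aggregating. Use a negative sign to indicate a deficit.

-729.4

Goods: -349.6 - 796.3 + 278.5 = -867.4
Services: 286.9 - 78.8 + 77.4 + 75.5 = 361.0
Primary income: 143.2 - 148.2 - 84.7 - 58.2 = -147.9
Secondary income: 48.3 - 88.8 - 34.6 = -75.1
Current account = (-867.4) + 361.0 + (-147.9) + (-75.1) = -729.4
(Excluded from the current account — capital account: capital transfers received from emigrants 31.0, sale of embassy land to a foreign government 15.0; financial account: purchases of foreign government bonds by domestic residents 219.7.)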